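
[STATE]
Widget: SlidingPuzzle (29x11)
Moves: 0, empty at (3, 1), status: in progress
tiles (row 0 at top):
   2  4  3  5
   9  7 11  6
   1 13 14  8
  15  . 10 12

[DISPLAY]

┌────┬────┬────┬────┐        
│  2 │  4 │  3 │  5 │        
├────┼────┼────┼────┤        
│  9 │  7 │ 11 │  6 │        
├────┼────┼────┼────┤        
│  1 │ 13 │ 14 │  8 │        
├────┼────┼────┼────┤        
│ 15 │    │ 10 │ 12 │        
└────┴────┴────┴────┘        
Moves: 0                     
                             


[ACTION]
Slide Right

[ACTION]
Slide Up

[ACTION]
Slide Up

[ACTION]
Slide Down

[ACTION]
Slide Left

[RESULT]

┌────┬────┬────┬────┐        
│  2 │  4 │  3 │  5 │        
├────┼────┼────┼────┤        
│  9 │  7 │ 11 │  6 │        
├────┼────┼────┼────┤        
│ 13 │    │ 14 │  8 │        
├────┼────┼────┼────┤        
│  1 │ 15 │ 10 │ 12 │        
└────┴────┴────┴────┘        
Moves: 3                     
                             


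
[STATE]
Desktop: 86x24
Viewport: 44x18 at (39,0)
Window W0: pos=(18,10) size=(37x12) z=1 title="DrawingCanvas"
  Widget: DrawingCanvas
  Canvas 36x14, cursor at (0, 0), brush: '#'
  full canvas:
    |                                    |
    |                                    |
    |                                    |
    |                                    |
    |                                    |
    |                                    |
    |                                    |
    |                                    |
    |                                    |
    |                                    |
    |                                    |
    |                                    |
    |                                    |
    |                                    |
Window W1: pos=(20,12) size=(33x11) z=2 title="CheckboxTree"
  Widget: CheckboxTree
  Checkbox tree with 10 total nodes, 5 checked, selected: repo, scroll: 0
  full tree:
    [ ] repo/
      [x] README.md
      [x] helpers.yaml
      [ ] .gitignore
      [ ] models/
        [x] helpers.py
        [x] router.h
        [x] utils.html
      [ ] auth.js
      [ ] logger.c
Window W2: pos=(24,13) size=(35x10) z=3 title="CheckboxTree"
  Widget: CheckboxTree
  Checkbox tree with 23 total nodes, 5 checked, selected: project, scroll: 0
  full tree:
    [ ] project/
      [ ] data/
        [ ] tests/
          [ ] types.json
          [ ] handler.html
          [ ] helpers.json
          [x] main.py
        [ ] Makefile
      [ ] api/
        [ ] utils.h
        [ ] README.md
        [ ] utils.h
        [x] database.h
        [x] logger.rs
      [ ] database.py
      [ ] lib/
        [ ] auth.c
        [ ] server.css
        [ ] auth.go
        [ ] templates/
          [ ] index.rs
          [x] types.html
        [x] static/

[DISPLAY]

                                            
                                            
                                            
                                            
                                            
                                            
                                            
                                            
                                            
                                            
━━━━━━━━━━━━━━━┓                            
               ┃                            
━━━━━━━━━━━━━┓─┨                            
━━━━━━━━━━━━━━━━━━━┓                        
                   ┃                        
───────────────────┨                        
                   ┃                        
                   ┃                        


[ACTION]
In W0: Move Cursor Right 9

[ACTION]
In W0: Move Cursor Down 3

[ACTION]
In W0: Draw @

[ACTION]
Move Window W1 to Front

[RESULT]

                                            
                                            
                                            
                                            
                                            
                                            
                                            
                                            
                                            
                                            
━━━━━━━━━━━━━━━┓                            
               ┃                            
━━━━━━━━━━━━━┓─┨                            
             ┃━━━━━┓                        
─────────────┨     ┃                        
             ┃─────┨                        
             ┃     ┃                        
l            ┃     ┃                        


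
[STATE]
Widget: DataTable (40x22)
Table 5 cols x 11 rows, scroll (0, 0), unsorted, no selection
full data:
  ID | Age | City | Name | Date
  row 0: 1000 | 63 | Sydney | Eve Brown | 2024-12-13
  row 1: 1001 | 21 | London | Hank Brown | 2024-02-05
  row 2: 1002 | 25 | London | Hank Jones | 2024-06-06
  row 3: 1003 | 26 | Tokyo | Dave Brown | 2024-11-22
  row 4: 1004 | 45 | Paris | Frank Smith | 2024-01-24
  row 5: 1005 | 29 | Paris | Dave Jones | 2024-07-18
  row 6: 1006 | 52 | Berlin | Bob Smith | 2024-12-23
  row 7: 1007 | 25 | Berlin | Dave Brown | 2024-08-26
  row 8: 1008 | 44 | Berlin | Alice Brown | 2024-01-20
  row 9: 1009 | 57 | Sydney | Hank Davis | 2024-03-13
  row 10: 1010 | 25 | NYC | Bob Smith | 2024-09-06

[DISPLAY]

ID  │Age│City  │Name       │Date        
────┼───┼──────┼───────────┼──────────  
1000│63 │Sydney│Eve Brown  │2024-12-13  
1001│21 │London│Hank Brown │2024-02-05  
1002│25 │London│Hank Jones │2024-06-06  
1003│26 │Tokyo │Dave Brown │2024-11-22  
1004│45 │Paris │Frank Smith│2024-01-24  
1005│29 │Paris │Dave Jones │2024-07-18  
1006│52 │Berlin│Bob Smith  │2024-12-23  
1007│25 │Berlin│Dave Brown │2024-08-26  
1008│44 │Berlin│Alice Brown│2024-01-20  
1009│57 │Sydney│Hank Davis │2024-03-13  
1010│25 │NYC   │Bob Smith  │2024-09-06  
                                        
                                        
                                        
                                        
                                        
                                        
                                        
                                        
                                        


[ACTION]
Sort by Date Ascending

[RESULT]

ID  │Age│City  │Name       │Date     ▲  
────┼───┼──────┼───────────┼──────────  
1008│44 │Berlin│Alice Brown│2024-01-20  
1004│45 │Paris │Frank Smith│2024-01-24  
1001│21 │London│Hank Brown │2024-02-05  
1009│57 │Sydney│Hank Davis │2024-03-13  
1002│25 │London│Hank Jones │2024-06-06  
1005│29 │Paris │Dave Jones │2024-07-18  
1007│25 │Berlin│Dave Brown │2024-08-26  
1010│25 │NYC   │Bob Smith  │2024-09-06  
1003│26 │Tokyo │Dave Brown │2024-11-22  
1000│63 │Sydney│Eve Brown  │2024-12-13  
1006│52 │Berlin│Bob Smith  │2024-12-23  
                                        
                                        
                                        
                                        
                                        
                                        
                                        
                                        
                                        


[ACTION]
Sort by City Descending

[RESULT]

ID  │Age│City ▼│Name       │Date        
────┼───┼──────┼───────────┼──────────  
1003│26 │Tokyo │Dave Brown │2024-11-22  
1009│57 │Sydney│Hank Davis │2024-03-13  
1000│63 │Sydney│Eve Brown  │2024-12-13  
1004│45 │Paris │Frank Smith│2024-01-24  
1005│29 │Paris │Dave Jones │2024-07-18  
1010│25 │NYC   │Bob Smith  │2024-09-06  
1001│21 │London│Hank Brown │2024-02-05  
1002│25 │London│Hank Jones │2024-06-06  
1008│44 │Berlin│Alice Brown│2024-01-20  
1007│25 │Berlin│Dave Brown │2024-08-26  
1006│52 │Berlin│Bob Smith  │2024-12-23  
                                        
                                        
                                        
                                        
                                        
                                        
                                        
                                        
                                        


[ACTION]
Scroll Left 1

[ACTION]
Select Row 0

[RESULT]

ID  │Age│City ▼│Name       │Date        
────┼───┼──────┼───────────┼──────────  
>003│26 │Tokyo │Dave Brown │2024-11-22  
1009│57 │Sydney│Hank Davis │2024-03-13  
1000│63 │Sydney│Eve Brown  │2024-12-13  
1004│45 │Paris │Frank Smith│2024-01-24  
1005│29 │Paris │Dave Jones │2024-07-18  
1010│25 │NYC   │Bob Smith  │2024-09-06  
1001│21 │London│Hank Brown │2024-02-05  
1002│25 │London│Hank Jones │2024-06-06  
1008│44 │Berlin│Alice Brown│2024-01-20  
1007│25 │Berlin│Dave Brown │2024-08-26  
1006│52 │Berlin│Bob Smith  │2024-12-23  
                                        
                                        
                                        
                                        
                                        
                                        
                                        
                                        
                                        


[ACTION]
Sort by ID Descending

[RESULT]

ID ▼│Age│City  │Name       │Date        
────┼───┼──────┼───────────┼──────────  
>010│25 │NYC   │Bob Smith  │2024-09-06  
1009│57 │Sydney│Hank Davis │2024-03-13  
1008│44 │Berlin│Alice Brown│2024-01-20  
1007│25 │Berlin│Dave Brown │2024-08-26  
1006│52 │Berlin│Bob Smith  │2024-12-23  
1005│29 │Paris │Dave Jones │2024-07-18  
1004│45 │Paris │Frank Smith│2024-01-24  
1003│26 │Tokyo │Dave Brown │2024-11-22  
1002│25 │London│Hank Jones │2024-06-06  
1001│21 │London│Hank Brown │2024-02-05  
1000│63 │Sydney│Eve Brown  │2024-12-13  
                                        
                                        
                                        
                                        
                                        
                                        
                                        
                                        
                                        


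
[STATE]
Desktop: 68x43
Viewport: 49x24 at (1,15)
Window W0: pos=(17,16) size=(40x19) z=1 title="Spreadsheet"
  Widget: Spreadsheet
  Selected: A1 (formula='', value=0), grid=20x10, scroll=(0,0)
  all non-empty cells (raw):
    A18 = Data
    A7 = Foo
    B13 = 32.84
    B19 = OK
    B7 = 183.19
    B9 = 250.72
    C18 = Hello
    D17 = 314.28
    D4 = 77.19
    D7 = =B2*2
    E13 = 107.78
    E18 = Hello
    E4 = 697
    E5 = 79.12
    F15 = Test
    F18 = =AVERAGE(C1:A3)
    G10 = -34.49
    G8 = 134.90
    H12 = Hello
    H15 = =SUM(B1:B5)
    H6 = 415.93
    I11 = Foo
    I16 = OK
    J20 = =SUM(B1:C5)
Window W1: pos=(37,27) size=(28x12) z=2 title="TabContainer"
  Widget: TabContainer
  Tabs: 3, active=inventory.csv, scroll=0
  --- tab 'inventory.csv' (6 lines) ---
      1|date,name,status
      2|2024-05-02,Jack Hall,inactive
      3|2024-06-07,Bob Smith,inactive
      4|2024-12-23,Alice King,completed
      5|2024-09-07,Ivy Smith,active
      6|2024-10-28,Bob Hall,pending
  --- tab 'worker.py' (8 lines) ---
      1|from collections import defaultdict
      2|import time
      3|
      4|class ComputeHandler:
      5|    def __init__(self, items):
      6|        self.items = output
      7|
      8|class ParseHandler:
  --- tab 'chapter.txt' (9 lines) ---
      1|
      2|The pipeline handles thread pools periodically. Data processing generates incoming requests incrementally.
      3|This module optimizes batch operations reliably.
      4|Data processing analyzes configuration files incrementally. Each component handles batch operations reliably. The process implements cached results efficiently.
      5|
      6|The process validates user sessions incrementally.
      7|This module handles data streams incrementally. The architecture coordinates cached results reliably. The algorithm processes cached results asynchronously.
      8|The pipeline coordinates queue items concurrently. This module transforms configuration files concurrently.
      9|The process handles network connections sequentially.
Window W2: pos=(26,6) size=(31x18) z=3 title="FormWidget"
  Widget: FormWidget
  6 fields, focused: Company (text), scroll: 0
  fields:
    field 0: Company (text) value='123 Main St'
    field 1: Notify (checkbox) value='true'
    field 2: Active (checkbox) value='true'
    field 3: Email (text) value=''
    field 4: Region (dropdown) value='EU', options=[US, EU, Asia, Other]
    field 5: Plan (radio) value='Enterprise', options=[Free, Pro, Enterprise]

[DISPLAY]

                         ┃                       
                ┏━━━━━━━━┃                       
                ┃ Spreads┃                       
                ┠────────┃                       
                ┃A1:     ┃                       
                ┃       A┃                       
                ┃--------┃                       
                ┃  1     ┃                       
                ┃  2     ┗━━━━━━━━━━━━━━━━━━━━━━━
                ┃  3        0       0       0    
                ┃  4        0       0       0   7
                ┃  5        0       0       0    
                ┃  6        0       ┏━━━━━━━━━━━━
                ┃  7 Foo       183.1┃ TabContaine
                ┃  8        0       ┠────────────
                ┃  9        0  250.7┃[inventory.c
                ┃ 10        0       ┃────────────
                ┃ 11        0       ┃date,name,st
                ┃ 12        0       ┃2024-05-02,J
                ┗━━━━━━━━━━━━━━━━━━━┃2024-06-07,B
                                    ┃2024-12-23,A
                                    ┃2024-09-07,I
                                    ┃2024-10-28,B
                                    ┗━━━━━━━━━━━━


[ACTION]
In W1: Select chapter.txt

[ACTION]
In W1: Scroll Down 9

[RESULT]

                         ┃                       
                ┏━━━━━━━━┃                       
                ┃ Spreads┃                       
                ┠────────┃                       
                ┃A1:     ┃                       
                ┃       A┃                       
                ┃--------┃                       
                ┃  1     ┃                       
                ┃  2     ┗━━━━━━━━━━━━━━━━━━━━━━━
                ┃  3        0       0       0    
                ┃  4        0       0       0   7
                ┃  5        0       0       0    
                ┃  6        0       ┏━━━━━━━━━━━━
                ┃  7 Foo       183.1┃ TabContaine
                ┃  8        0       ┠────────────
                ┃  9        0  250.7┃ inventory.c
                ┃ 10        0       ┃────────────
                ┃ 11        0       ┃The process 
                ┃ 12        0       ┃            
                ┗━━━━━━━━━━━━━━━━━━━┃            
                                    ┃            
                                    ┃            
                                    ┃            
                                    ┗━━━━━━━━━━━━


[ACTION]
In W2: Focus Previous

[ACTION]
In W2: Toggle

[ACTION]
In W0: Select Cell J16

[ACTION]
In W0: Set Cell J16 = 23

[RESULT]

                         ┃                       
                ┏━━━━━━━━┃                       
                ┃ Spreads┃                       
                ┠────────┃                       
                ┃J16: 23 ┃                       
                ┃       A┃                       
                ┃--------┃                       
                ┃  1     ┃                       
                ┃  2     ┗━━━━━━━━━━━━━━━━━━━━━━━
                ┃  3        0       0       0    
                ┃  4        0       0       0   7
                ┃  5        0       0       0    
                ┃  6        0       ┏━━━━━━━━━━━━
                ┃  7 Foo       183.1┃ TabContaine
                ┃  8        0       ┠────────────
                ┃  9        0  250.7┃ inventory.c
                ┃ 10        0       ┃────────────
                ┃ 11        0       ┃The process 
                ┃ 12        0       ┃            
                ┗━━━━━━━━━━━━━━━━━━━┃            
                                    ┃            
                                    ┃            
                                    ┃            
                                    ┗━━━━━━━━━━━━


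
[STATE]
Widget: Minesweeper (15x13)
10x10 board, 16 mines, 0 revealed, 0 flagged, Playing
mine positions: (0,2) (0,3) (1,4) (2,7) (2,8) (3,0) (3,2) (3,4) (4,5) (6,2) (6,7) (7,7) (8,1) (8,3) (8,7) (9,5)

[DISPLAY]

■■■■■■■■■■     
■■■■■■■■■■     
■■■■■■■■■■     
■■■■■■■■■■     
■■■■■■■■■■     
■■■■■■■■■■     
■■■■■■■■■■     
■■■■■■■■■■     
■■■■■■■■■■     
■■■■■■■■■■     
               
               
               


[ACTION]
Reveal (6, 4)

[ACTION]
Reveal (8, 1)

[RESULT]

■■✹✹■■■■■■     
■■■■✹■■■■■     
■■■■■■■✹✹■     
✹■✹■✹■■■■■     
■■■■■✹■■■■     
■■■1112■■■     
■■✹1  2✹■■     
■■■21 3✹■■     
■✹■✹213✹■■     
■■■■■✹■■■■     
               
               
               


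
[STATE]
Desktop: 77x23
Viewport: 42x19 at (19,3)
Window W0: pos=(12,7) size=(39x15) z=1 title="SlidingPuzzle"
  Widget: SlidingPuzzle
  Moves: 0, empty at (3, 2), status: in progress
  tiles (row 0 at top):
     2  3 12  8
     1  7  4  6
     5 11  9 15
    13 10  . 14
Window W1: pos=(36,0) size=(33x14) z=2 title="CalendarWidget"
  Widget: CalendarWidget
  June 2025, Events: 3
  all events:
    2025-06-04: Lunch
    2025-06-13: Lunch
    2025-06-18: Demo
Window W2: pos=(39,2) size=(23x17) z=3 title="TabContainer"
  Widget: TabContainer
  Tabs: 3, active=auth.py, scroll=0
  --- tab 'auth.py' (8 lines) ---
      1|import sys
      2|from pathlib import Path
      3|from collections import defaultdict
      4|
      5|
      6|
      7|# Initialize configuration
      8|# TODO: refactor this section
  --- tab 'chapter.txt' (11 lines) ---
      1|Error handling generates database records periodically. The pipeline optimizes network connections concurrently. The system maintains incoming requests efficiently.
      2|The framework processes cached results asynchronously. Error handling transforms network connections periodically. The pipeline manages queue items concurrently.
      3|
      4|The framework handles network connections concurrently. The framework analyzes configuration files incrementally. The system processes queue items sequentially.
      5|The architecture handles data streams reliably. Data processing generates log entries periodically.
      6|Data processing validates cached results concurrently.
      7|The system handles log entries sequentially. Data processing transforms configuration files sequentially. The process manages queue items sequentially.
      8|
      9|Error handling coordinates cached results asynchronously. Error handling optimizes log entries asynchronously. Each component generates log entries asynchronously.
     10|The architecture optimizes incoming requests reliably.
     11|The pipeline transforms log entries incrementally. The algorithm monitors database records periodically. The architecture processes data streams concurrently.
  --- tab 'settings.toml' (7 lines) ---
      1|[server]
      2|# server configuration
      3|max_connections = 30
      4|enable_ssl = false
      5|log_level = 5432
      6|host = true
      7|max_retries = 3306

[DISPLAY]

                 ┃  ┃ TabContainer        
                 ┃Mo┠─────────────────────
                 ┃  ┃[auth.py]│ chapter.tx
                 ┃ 2┃─────────────────────
━━━━━━━━━━━━━━━━━┃ 9┃import sys           
ngPuzzle         ┃16┃from pathlib import P
─────────────────┃23┃from collections impo
────┬────┬────┐  ┃30┃                     
  3 │ 12 │  8 │  ┃  ┃                     
────┼────┼────┤  ┃  ┃                     
  7 │  4 │  6 │  ┗━━┃# Initialize configur
────┼────┼────┤     ┃# TODO: refactor this
 11 │  9 │ 15 │     ┃                     
────┼────┼────┤     ┃                     
 10 │    │ 14 │     ┃                     
────┴────┴────┘     ┗━━━━━━━━━━━━━━━━━━━━━
 0                             ┃          
                               ┃          
━━━━━━━━━━━━━━━━━━━━━━━━━━━━━━━┛          


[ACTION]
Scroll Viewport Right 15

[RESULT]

  ┃  ┃ TabContainer        ┃      ┃       
  ┃Mo┠─────────────────────┨      ┃       
  ┃  ┃[auth.py]│ chapter.tx┃      ┃       
  ┃ 2┃─────────────────────┃      ┃       
━━┃ 9┃import sys           ┃      ┃       
  ┃16┃from pathlib import P┃      ┃       
──┃23┃from collections impo┃      ┃       
  ┃30┃                     ┃      ┃       
  ┃  ┃                     ┃      ┃       
  ┃  ┃                     ┃      ┃       
  ┗━━┃# Initialize configur┃━━━━━━┛       
     ┃# TODO: refactor this┃              
     ┃                     ┃              
     ┃                     ┃              
     ┃                     ┃              
     ┗━━━━━━━━━━━━━━━━━━━━━┛              
                ┃                         
                ┃                         
━━━━━━━━━━━━━━━━┛                         


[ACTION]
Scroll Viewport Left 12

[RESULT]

              ┃  ┃ TabContainer        ┃  
              ┃Mo┠─────────────────────┨  
              ┃  ┃[auth.py]│ chapter.tx┃  
              ┃ 2┃─────────────────────┃  
━━━━━━━━━━━━━━┃ 9┃import sys           ┃  
uzzle         ┃16┃from pathlib import P┃  
──────────────┃23┃from collections impo┃  
─┬────┬────┐  ┃30┃                     ┃  
 │ 12 │  8 │  ┃  ┃                     ┃  
─┼────┼────┤  ┃  ┃                     ┃  
 │  4 │  6 │  ┗━━┃# Initialize configur┃━━
─┼────┼────┤     ┃# TODO: refactor this┃  
 │  9 │ 15 │     ┃                     ┃  
─┼────┼────┤     ┃                     ┃  
 │    │ 14 │     ┃                     ┃  
─┴────┴────┘     ┗━━━━━━━━━━━━━━━━━━━━━┛  
                            ┃             
                            ┃             
━━━━━━━━━━━━━━━━━━━━━━━━━━━━┛             


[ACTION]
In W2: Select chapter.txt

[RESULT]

              ┃  ┃ TabContainer        ┃  
              ┃Mo┠─────────────────────┨  
              ┃  ┃ auth.py │[chapter.tx┃  
              ┃ 2┃─────────────────────┃  
━━━━━━━━━━━━━━┃ 9┃Error handling genera┃  
uzzle         ┃16┃The framework process┃  
──────────────┃23┃                     ┃  
─┬────┬────┐  ┃30┃The framework handles┃  
 │ 12 │  8 │  ┃  ┃The architecture hand┃  
─┼────┼────┤  ┃  ┃Data processing valid┃  
 │  4 │  6 │  ┗━━┃The system handles lo┃━━
─┼────┼────┤     ┃                     ┃  
 │  9 │ 15 │     ┃Error handling coordi┃  
─┼────┼────┤     ┃The architecture opti┃  
 │    │ 14 │     ┃The pipeline transfor┃  
─┴────┴────┘     ┗━━━━━━━━━━━━━━━━━━━━━┛  
                            ┃             
                            ┃             
━━━━━━━━━━━━━━━━━━━━━━━━━━━━┛             


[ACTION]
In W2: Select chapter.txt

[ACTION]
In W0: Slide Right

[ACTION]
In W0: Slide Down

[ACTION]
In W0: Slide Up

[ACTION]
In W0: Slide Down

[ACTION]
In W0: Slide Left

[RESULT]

              ┃  ┃ TabContainer        ┃  
              ┃Mo┠─────────────────────┨  
              ┃  ┃ auth.py │[chapter.tx┃  
              ┃ 2┃─────────────────────┃  
━━━━━━━━━━━━━━┃ 9┃Error handling genera┃  
uzzle         ┃16┃The framework process┃  
──────────────┃23┃                     ┃  
─┬────┬────┐  ┃30┃The framework handles┃  
 │ 12 │  8 │  ┃  ┃The architecture hand┃  
─┼────┼────┤  ┃  ┃Data processing valid┃  
 │  4 │  6 │  ┗━━┃The system handles lo┃━━
─┼────┼────┤     ┃                     ┃  
 │    │ 15 │     ┃Error handling coordi┃  
─┼────┼────┤     ┃The architecture opti┃  
 │ 10 │ 14 │     ┃The pipeline transfor┃  
─┴────┴────┘     ┗━━━━━━━━━━━━━━━━━━━━━┛  
                            ┃             
                            ┃             
━━━━━━━━━━━━━━━━━━━━━━━━━━━━┛             


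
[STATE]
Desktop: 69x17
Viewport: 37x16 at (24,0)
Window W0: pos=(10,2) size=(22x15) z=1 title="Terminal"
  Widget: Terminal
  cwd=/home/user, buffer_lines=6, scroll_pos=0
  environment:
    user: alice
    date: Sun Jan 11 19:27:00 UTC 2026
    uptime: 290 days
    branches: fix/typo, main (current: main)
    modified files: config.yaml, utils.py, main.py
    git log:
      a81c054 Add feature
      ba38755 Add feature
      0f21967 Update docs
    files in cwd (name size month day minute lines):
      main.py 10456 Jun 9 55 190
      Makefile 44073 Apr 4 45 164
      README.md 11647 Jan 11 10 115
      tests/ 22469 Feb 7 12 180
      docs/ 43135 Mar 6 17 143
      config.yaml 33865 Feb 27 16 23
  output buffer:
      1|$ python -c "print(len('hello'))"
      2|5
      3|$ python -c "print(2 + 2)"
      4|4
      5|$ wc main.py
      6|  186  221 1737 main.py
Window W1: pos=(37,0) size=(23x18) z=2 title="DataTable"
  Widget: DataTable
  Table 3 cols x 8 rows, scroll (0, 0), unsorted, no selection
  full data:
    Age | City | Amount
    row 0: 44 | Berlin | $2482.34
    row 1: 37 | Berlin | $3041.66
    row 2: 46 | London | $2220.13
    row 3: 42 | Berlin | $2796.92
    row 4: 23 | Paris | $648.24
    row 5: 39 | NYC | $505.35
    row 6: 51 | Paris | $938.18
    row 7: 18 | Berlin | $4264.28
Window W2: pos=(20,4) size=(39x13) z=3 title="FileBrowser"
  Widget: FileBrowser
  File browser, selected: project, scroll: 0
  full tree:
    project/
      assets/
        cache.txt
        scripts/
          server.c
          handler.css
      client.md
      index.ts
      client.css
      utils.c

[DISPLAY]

             ┏━━━━━━━━━━━━━━━━━━━━━┓ 
             ┃ DataTable           ┃ 
━━━━━━━┓     ┠─────────────────────┨ 
       ┃     ┃Age│City  │Amount    ┃ 
━━━━━━━━━━━━━━━━━━━━━━━━━━━━━━━━━━┓┃ 
leBrowser                         ┃┃ 
──────────────────────────────────┨┃ 
-] project/                       ┃┃ 
 [+] assets/                      ┃┃ 
 client.md                        ┃┃ 
 index.ts                         ┃┃ 
 client.css                       ┃┃ 
 utils.c                          ┃┃ 
                                  ┃┃ 
                                  ┃┃ 
                                  ┃┃ 


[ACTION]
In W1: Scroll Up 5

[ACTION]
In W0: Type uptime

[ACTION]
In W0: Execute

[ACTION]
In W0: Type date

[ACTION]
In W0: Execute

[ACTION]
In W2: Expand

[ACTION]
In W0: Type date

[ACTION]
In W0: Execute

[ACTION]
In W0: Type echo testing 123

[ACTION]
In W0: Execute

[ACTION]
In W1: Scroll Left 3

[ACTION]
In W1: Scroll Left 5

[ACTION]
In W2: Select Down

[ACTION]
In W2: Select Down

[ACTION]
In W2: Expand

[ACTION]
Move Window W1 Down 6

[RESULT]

             ┃ DataTable           ┃ 
             ┠─────────────────────┨ 
━━━━━━━┓     ┃Age│City  │Amount    ┃ 
       ┃     ┃───┼──────┼────────  ┃ 
━━━━━━━━━━━━━━━━━━━━━━━━━━━━━━━━━━┓┃ 
leBrowser                         ┃┃ 
──────────────────────────────────┨┃ 
-] project/                       ┃┃ 
 [+] assets/                      ┃┃ 
 client.md                        ┃┃ 
 index.ts                         ┃┃ 
 client.css                       ┃┃ 
 utils.c                          ┃┃ 
                                  ┃┃ 
                                  ┃┃ 
                                  ┃┃ 


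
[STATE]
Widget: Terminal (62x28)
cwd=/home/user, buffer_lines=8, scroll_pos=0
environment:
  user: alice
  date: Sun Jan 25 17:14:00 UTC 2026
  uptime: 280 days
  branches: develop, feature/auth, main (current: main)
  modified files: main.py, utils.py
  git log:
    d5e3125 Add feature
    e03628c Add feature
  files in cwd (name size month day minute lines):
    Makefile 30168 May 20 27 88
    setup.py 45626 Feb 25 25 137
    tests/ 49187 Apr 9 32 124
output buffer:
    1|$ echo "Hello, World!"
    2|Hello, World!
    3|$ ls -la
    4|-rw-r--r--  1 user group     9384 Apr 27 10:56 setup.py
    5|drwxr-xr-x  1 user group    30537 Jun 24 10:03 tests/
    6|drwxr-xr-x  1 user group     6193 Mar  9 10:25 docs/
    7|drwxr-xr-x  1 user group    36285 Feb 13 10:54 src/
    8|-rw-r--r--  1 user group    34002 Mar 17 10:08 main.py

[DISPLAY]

$ echo "Hello, World!"                                        
Hello, World!                                                 
$ ls -la                                                      
-rw-r--r--  1 user group     9384 Apr 27 10:56 setup.py       
drwxr-xr-x  1 user group    30537 Jun 24 10:03 tests/         
drwxr-xr-x  1 user group     6193 Mar  9 10:25 docs/          
drwxr-xr-x  1 user group    36285 Feb 13 10:54 src/           
-rw-r--r--  1 user group    34002 Mar 17 10:08 main.py        
$ █                                                           
                                                              
                                                              
                                                              
                                                              
                                                              
                                                              
                                                              
                                                              
                                                              
                                                              
                                                              
                                                              
                                                              
                                                              
                                                              
                                                              
                                                              
                                                              
                                                              


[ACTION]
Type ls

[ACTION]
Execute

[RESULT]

$ echo "Hello, World!"                                        
Hello, World!                                                 
$ ls -la                                                      
-rw-r--r--  1 user group     9384 Apr 27 10:56 setup.py       
drwxr-xr-x  1 user group    30537 Jun 24 10:03 tests/         
drwxr-xr-x  1 user group     6193 Mar  9 10:25 docs/          
drwxr-xr-x  1 user group    36285 Feb 13 10:54 src/           
-rw-r--r--  1 user group    34002 Mar 17 10:08 main.py        
$ ls                                                          
Makefile  setup.py  tests/                                    
$ █                                                           
                                                              
                                                              
                                                              
                                                              
                                                              
                                                              
                                                              
                                                              
                                                              
                                                              
                                                              
                                                              
                                                              
                                                              
                                                              
                                                              
                                                              


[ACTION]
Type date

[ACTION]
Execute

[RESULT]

$ echo "Hello, World!"                                        
Hello, World!                                                 
$ ls -la                                                      
-rw-r--r--  1 user group     9384 Apr 27 10:56 setup.py       
drwxr-xr-x  1 user group    30537 Jun 24 10:03 tests/         
drwxr-xr-x  1 user group     6193 Mar  9 10:25 docs/          
drwxr-xr-x  1 user group    36285 Feb 13 10:54 src/           
-rw-r--r--  1 user group    34002 Mar 17 10:08 main.py        
$ ls                                                          
Makefile  setup.py  tests/                                    
$ date                                                        
Sun Jan 25 17:14:00 UTC 2026                                  
$ █                                                           
                                                              
                                                              
                                                              
                                                              
                                                              
                                                              
                                                              
                                                              
                                                              
                                                              
                                                              
                                                              
                                                              
                                                              
                                                              


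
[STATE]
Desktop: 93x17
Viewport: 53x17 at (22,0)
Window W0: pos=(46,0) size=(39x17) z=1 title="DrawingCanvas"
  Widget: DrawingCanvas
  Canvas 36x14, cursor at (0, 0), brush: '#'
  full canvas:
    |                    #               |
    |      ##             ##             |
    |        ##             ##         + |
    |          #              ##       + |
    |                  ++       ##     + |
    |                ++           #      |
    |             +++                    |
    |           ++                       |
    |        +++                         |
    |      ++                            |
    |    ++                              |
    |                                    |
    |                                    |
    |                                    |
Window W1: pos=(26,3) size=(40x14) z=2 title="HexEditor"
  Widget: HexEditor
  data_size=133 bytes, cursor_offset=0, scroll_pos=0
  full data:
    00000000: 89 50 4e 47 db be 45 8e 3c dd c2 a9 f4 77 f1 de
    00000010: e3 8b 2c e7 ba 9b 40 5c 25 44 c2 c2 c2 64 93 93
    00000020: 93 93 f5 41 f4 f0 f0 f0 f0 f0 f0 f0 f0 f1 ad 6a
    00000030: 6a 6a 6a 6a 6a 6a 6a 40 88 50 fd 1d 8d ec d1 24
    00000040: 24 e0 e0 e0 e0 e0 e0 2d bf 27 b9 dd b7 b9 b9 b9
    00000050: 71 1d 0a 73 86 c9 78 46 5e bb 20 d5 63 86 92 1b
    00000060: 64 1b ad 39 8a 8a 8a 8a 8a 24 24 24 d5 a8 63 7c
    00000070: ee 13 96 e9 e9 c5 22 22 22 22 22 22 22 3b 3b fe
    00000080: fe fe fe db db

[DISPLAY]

                        ┏━━━━━━━━━━━━━━━━━━━━━━━━━━━━
                        ┃ DrawingCanvas              
                        ┠────────────────────────────
    ┏━━━━━━━━━━━━━━━━━━━━━━━━━━━━━━━━━━━━━━┓ #       
    ┃ HexEditor                            ┃  ##     
    ┠──────────────────────────────────────┨    ##   
    ┃00000000  89 50 4e 47 db be 45 8e  3c ┃      ## 
    ┃00000010  e3 8b 2c e7 ba 9b 40 5c  25 ┃+       #
    ┃00000020  93 93 f5 41 f4 f0 f0 f0  f0 ┃         
    ┃00000030  6a 6a 6a 6a 6a 6a 6a 40  88 ┃         
    ┃00000040  24 e0 e0 e0 e0 e0 e0 2d  bf ┃         
    ┃00000050  71 1d 0a 73 86 c9 78 46  5e ┃         
    ┃00000060  64 1b ad 39 8a 8a 8a 8a  8a ┃         
    ┃00000070  ee 13 96 e9 e9 c5 22 22  22 ┃         
    ┃00000080  fe fe fe db db              ┃         
    ┃                                      ┃         
    ┗━━━━━━━━━━━━━━━━━━━━━━━━━━━━━━━━━━━━━━┛━━━━━━━━━


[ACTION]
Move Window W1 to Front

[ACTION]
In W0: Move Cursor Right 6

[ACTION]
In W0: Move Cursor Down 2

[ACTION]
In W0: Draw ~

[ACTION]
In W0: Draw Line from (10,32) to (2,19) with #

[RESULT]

                        ┏━━━━━━━━━━━━━━━━━━━━━━━━━━━━
                        ┃ DrawingCanvas              
                        ┠────────────────────────────
    ┏━━━━━━━━━━━━━━━━━━━━━━━━━━━━━━━━━━━━━━┓ #       
    ┃ HexEditor                            ┃  ##     
    ┠──────────────────────────────────────┨#   ##   
    ┃00000000  89 50 4e 47 db be 45 8e  3c ┃ ##   ## 
    ┃00000010  e3 8b 2c e7 ba 9b 40 5c  25 ┃+  ##   #
    ┃00000020  93 93 f5 41 f4 f0 f0 f0  f0 ┃     #   
    ┃00000030  6a 6a 6a 6a 6a 6a 6a 40  88 ┃      ## 
    ┃00000040  24 e0 e0 e0 e0 e0 e0 2d  bf ┃        #
    ┃00000050  71 1d 0a 73 86 c9 78 46  5e ┃         
    ┃00000060  64 1b ad 39 8a 8a 8a 8a  8a ┃         
    ┃00000070  ee 13 96 e9 e9 c5 22 22  22 ┃         
    ┃00000080  fe fe fe db db              ┃         
    ┃                                      ┃         
    ┗━━━━━━━━━━━━━━━━━━━━━━━━━━━━━━━━━━━━━━┛━━━━━━━━━
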